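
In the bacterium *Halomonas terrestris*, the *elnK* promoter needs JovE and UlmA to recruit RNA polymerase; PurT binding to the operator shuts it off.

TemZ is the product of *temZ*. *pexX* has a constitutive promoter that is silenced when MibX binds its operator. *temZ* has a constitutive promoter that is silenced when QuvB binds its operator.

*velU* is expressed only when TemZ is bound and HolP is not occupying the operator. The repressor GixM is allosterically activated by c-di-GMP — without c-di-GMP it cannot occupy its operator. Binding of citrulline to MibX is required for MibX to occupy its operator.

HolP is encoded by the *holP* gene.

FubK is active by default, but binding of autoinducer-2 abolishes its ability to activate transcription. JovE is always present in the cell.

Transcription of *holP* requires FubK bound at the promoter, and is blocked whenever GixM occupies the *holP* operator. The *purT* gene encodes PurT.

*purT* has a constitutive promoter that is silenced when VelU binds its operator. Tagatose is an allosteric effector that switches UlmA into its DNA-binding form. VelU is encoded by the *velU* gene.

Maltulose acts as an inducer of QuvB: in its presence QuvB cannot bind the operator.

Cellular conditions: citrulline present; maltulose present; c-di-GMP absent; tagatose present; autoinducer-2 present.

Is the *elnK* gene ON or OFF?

JovE is produced constitutively and is active.
Maltulose is present, so QuvB is inactive.
With no repressor bound, *temZ* is transcribed.
So TemZ is produced and active.
Autoinducer-2 is present, so FubK is inactive.
c-di-GMP is absent, so GixM is inactive.
Required activator FubK is absent, so *holP* is not transcribed.
So HolP is not produced.
No repressor is bound and TemZ is active, so *velU* is transcribed.
So VelU is produced and active.
With repressor VelU bound, *purT* is not transcribed.
So PurT is not produced.
Tagatose is present, so UlmA is active.
No repressor is bound and JovE and UlmA are active, so *elnK* is transcribed.

ON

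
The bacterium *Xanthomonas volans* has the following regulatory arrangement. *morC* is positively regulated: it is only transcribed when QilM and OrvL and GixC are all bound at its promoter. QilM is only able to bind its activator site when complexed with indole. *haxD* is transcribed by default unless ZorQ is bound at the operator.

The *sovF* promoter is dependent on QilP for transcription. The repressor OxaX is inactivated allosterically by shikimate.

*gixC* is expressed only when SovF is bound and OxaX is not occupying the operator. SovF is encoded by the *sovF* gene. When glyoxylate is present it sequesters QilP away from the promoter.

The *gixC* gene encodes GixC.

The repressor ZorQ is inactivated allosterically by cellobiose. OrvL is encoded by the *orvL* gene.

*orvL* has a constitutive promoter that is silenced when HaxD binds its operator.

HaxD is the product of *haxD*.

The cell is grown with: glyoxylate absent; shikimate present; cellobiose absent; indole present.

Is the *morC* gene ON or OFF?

ON

Indole is present, so QilM is active.
Cellobiose is absent, so ZorQ is active.
With repressor ZorQ bound, *haxD* is not transcribed.
So HaxD is not produced.
With no repressor bound, *orvL* is transcribed.
So OrvL is produced and active.
Glyoxylate is absent, so QilP is active.
No repressor is bound and QilP is active, so *sovF* is transcribed.
So SovF is produced and active.
Shikimate is present, so OxaX is inactive.
No repressor is bound and SovF is active, so *gixC* is transcribed.
So GixC is produced and active.
No repressor is bound and QilM and OrvL and GixC are active, so *morC* is transcribed.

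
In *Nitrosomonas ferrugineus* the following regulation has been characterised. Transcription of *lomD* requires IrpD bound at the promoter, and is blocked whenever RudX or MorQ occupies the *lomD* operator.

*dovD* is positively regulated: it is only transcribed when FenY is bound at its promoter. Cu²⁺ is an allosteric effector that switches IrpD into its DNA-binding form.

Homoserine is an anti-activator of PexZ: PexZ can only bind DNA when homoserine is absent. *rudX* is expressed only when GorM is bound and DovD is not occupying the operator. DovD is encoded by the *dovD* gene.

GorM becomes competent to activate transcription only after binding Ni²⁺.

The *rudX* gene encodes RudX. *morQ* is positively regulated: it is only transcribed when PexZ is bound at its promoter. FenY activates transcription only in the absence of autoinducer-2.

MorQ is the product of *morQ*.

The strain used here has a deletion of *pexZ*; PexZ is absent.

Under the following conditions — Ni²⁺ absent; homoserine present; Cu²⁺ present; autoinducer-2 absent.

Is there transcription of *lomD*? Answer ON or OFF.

Cu²⁺ is present, so IrpD is active.
Ni²⁺ is absent, so GorM is inactive.
Autoinducer-2 is absent, so FenY is active.
No repressor is bound and FenY is active, so *dovD* is transcribed.
So DovD is produced and active.
With repressor DovD bound, *rudX* is not transcribed.
So RudX is not produced.
PexZ is non-functional in this strain, so it has no effect.
Required activator PexZ is absent, so *morQ* is not transcribed.
So MorQ is not produced.
No repressor is bound and IrpD is active, so *lomD* is transcribed.

ON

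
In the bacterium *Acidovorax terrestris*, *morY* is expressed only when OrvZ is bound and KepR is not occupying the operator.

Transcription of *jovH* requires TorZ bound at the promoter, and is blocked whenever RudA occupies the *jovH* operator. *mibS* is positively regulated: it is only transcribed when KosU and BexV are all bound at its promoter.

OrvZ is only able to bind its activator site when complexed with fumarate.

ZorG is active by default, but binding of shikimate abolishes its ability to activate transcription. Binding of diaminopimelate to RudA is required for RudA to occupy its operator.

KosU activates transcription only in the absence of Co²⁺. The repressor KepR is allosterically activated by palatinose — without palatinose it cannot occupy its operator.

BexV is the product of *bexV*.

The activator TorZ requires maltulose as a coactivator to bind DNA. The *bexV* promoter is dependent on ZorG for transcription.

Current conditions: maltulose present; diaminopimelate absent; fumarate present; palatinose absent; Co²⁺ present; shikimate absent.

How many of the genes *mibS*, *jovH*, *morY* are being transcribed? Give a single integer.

Co²⁺ is present, so KosU is inactive.
Shikimate is absent, so ZorG is active.
No repressor is bound and ZorG is active, so *bexV* is transcribed.
So BexV is produced and active.
Required activator KosU is absent, so *mibS* is not transcribed.
→ *mibS* is OFF.
Maltulose is present, so TorZ is active.
Diaminopimelate is absent, so RudA is inactive.
No repressor is bound and TorZ is active, so *jovH* is transcribed.
→ *jovH* is ON.
Fumarate is present, so OrvZ is active.
Palatinose is absent, so KepR is inactive.
No repressor is bound and OrvZ is active, so *morY* is transcribed.
→ *morY* is ON.
2 of the 3 genes are transcribed.

2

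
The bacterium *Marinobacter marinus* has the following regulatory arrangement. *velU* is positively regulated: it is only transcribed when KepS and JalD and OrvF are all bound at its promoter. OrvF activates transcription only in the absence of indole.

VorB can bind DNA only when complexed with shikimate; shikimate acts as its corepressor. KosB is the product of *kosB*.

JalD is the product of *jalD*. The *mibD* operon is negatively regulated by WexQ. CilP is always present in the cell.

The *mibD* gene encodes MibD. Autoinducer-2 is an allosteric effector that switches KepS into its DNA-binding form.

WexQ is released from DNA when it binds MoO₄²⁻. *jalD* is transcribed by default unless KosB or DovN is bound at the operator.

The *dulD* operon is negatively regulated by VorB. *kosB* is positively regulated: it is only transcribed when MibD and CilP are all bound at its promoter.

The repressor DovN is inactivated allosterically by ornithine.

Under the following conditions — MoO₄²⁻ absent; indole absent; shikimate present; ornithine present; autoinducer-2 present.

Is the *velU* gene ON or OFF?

Autoinducer-2 is present, so KepS is active.
MoO₄²⁻ is absent, so WexQ is active.
With repressor WexQ bound, *mibD* is not transcribed.
So MibD is not produced.
CilP is produced constitutively and is active.
Required activator MibD is absent, so *kosB* is not transcribed.
So KosB is not produced.
Ornithine is present, so DovN is inactive.
With no repressor bound, *jalD* is transcribed.
So JalD is produced and active.
Indole is absent, so OrvF is active.
No repressor is bound and KepS and JalD and OrvF are active, so *velU* is transcribed.

ON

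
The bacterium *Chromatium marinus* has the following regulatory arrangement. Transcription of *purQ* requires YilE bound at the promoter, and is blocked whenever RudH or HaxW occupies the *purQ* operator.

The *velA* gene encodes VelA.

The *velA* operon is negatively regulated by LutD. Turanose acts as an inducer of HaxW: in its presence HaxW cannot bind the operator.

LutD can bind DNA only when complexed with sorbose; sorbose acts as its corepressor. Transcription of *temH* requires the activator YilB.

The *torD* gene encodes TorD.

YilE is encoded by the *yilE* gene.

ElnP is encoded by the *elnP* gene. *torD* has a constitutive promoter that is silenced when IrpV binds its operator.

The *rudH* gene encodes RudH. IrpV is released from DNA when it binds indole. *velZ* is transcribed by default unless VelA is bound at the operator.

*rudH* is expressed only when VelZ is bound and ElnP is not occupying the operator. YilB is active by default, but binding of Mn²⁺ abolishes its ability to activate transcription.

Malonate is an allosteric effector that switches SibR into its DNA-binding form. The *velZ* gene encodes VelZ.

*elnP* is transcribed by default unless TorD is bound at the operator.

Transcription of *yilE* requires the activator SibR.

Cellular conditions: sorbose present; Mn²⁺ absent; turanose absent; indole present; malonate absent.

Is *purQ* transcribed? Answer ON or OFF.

Sorbose is present, so LutD is active.
With repressor LutD bound, *velA* is not transcribed.
So VelA is not produced.
With no repressor bound, *velZ* is transcribed.
So VelZ is produced and active.
Indole is present, so IrpV is inactive.
With no repressor bound, *torD* is transcribed.
So TorD is produced and active.
With repressor TorD bound, *elnP* is not transcribed.
So ElnP is not produced.
No repressor is bound and VelZ is active, so *rudH* is transcribed.
So RudH is produced and active.
Turanose is absent, so HaxW is active.
Malonate is absent, so SibR is inactive.
Required activator SibR is absent, so *yilE* is not transcribed.
So YilE is not produced.
With repressor RudH bound, *purQ* is not transcribed.

OFF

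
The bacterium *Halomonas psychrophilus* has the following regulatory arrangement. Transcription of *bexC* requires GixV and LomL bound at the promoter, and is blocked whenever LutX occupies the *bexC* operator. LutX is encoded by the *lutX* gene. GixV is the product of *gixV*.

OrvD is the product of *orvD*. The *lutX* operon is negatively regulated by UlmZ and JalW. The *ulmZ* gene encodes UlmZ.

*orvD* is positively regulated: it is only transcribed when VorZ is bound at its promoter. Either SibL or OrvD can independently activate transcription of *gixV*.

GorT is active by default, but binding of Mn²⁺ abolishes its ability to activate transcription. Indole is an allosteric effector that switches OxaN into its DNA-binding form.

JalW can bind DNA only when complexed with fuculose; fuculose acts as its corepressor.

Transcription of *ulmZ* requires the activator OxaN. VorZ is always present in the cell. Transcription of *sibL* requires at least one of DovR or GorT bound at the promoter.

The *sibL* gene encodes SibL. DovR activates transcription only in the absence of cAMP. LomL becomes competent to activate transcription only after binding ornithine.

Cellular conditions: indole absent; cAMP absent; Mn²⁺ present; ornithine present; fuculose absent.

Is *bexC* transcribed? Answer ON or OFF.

OFF

cAMP is absent, so DovR is active.
Mn²⁺ is present, so GorT is inactive.
Activator DovR is present, so *sibL* is transcribed.
So SibL is produced and active.
VorZ is produced constitutively and is active.
No repressor is bound and VorZ is active, so *orvD* is transcribed.
So OrvD is produced and active.
Activator SibL is present, so *gixV* is transcribed.
So GixV is produced and active.
Ornithine is present, so LomL is active.
Indole is absent, so OxaN is inactive.
Required activator OxaN is absent, so *ulmZ* is not transcribed.
So UlmZ is not produced.
Fuculose is absent, so JalW is inactive.
With no repressor bound, *lutX* is transcribed.
So LutX is produced and active.
With repressor LutX bound, *bexC* is not transcribed.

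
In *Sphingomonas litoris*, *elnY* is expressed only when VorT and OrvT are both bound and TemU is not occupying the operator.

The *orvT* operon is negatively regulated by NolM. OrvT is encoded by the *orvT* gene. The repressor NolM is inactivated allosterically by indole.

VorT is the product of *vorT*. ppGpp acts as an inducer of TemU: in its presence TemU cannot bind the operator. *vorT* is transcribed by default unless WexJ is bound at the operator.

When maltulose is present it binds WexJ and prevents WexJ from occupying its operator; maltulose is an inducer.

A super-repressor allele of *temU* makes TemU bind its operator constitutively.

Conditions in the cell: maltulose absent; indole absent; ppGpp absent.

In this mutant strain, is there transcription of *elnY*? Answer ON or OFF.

OFF

TemU is constitutively active in this strain.
Maltulose is absent, so WexJ is active.
With repressor WexJ bound, *vorT* is not transcribed.
So VorT is not produced.
Indole is absent, so NolM is active.
With repressor NolM bound, *orvT* is not transcribed.
So OrvT is not produced.
With repressor TemU bound, *elnY* is not transcribed.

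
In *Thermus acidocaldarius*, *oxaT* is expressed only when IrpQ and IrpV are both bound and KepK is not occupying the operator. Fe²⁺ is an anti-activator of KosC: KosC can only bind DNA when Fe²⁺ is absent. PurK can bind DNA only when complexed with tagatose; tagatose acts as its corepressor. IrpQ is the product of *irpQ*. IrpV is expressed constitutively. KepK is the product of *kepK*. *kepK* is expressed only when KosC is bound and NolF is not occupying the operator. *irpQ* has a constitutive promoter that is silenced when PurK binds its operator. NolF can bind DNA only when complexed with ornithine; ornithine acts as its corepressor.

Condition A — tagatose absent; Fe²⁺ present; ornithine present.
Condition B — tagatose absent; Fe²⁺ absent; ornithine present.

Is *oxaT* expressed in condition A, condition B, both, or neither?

Condition A:
Tagatose is absent, so PurK is inactive.
With no repressor bound, *irpQ* is transcribed.
So IrpQ is produced and active.
IrpV is produced constitutively and is active.
Fe²⁺ is present, so KosC is inactive.
Ornithine is present, so NolF is active.
With repressor NolF bound, *kepK* is not transcribed.
So KepK is not produced.
No repressor is bound and IrpQ and IrpV are active, so *oxaT* is transcribed.
→ *oxaT* is ON in A.
Condition B:
Tagatose is absent, so PurK is inactive.
With no repressor bound, *irpQ* is transcribed.
So IrpQ is produced and active.
IrpV is produced constitutively and is active.
Fe²⁺ is absent, so KosC is active.
Ornithine is present, so NolF is active.
With repressor NolF bound, *kepK* is not transcribed.
So KepK is not produced.
No repressor is bound and IrpQ and IrpV are active, so *oxaT* is transcribed.
→ *oxaT* is ON in B.

both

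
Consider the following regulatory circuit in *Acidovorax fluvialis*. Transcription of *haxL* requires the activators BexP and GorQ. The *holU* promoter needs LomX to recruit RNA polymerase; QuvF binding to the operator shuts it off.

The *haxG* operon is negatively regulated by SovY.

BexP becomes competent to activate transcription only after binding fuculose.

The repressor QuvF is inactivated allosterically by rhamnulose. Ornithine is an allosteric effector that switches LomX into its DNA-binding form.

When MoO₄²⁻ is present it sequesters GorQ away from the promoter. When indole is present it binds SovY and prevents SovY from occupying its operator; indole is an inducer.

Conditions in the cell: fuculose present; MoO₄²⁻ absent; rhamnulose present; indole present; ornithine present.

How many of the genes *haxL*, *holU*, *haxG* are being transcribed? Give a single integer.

Fuculose is present, so BexP is active.
MoO₄²⁻ is absent, so GorQ is active.
No repressor is bound and BexP and GorQ are active, so *haxL* is transcribed.
→ *haxL* is ON.
Rhamnulose is present, so QuvF is inactive.
Ornithine is present, so LomX is active.
No repressor is bound and LomX is active, so *holU* is transcribed.
→ *holU* is ON.
Indole is present, so SovY is inactive.
With no repressor bound, *haxG* is transcribed.
→ *haxG* is ON.
3 of the 3 genes are transcribed.

3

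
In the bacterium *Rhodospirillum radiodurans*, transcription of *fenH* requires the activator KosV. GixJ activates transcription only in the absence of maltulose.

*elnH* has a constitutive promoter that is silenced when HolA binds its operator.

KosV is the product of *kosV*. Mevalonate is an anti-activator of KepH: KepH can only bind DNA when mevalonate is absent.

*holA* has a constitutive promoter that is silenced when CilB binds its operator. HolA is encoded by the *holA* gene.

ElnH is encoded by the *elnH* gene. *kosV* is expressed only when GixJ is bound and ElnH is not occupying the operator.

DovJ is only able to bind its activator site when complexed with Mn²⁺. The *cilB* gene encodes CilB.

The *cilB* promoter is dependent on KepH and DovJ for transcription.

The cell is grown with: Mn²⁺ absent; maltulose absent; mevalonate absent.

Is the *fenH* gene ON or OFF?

Mevalonate is absent, so KepH is active.
Mn²⁺ is absent, so DovJ is inactive.
Required activator DovJ is absent, so *cilB* is not transcribed.
So CilB is not produced.
With no repressor bound, *holA* is transcribed.
So HolA is produced and active.
With repressor HolA bound, *elnH* is not transcribed.
So ElnH is not produced.
Maltulose is absent, so GixJ is active.
No repressor is bound and GixJ is active, so *kosV* is transcribed.
So KosV is produced and active.
No repressor is bound and KosV is active, so *fenH* is transcribed.

ON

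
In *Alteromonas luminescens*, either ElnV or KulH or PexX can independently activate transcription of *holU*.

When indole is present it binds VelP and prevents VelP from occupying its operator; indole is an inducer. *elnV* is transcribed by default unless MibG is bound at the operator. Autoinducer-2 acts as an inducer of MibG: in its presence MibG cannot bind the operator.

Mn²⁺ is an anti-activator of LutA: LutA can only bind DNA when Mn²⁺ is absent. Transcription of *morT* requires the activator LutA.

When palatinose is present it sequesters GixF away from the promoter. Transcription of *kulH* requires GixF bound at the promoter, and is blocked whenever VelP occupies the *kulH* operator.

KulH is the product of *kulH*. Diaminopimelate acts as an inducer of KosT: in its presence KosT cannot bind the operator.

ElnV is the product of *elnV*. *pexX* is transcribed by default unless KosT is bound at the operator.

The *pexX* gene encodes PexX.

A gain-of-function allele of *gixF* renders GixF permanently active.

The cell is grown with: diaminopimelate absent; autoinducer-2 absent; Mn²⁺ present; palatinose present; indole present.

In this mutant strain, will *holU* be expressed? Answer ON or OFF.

ON

Autoinducer-2 is absent, so MibG is active.
With repressor MibG bound, *elnV* is not transcribed.
So ElnV is not produced.
GixF is constitutively active in this strain.
Indole is present, so VelP is inactive.
No repressor is bound and GixF is active, so *kulH* is transcribed.
So KulH is produced and active.
Diaminopimelate is absent, so KosT is active.
With repressor KosT bound, *pexX* is not transcribed.
So PexX is not produced.
Activator KulH is present, so *holU* is transcribed.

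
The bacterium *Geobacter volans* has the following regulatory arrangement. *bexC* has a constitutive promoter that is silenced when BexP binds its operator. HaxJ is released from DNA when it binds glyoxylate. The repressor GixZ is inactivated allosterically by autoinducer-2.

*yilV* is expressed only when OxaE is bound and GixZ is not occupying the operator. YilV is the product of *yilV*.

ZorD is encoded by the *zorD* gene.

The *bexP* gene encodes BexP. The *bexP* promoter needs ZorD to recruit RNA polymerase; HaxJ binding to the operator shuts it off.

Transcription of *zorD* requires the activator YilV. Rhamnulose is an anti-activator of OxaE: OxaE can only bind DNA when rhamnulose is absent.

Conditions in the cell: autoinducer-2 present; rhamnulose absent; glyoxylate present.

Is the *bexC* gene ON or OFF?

OFF

Autoinducer-2 is present, so GixZ is inactive.
Rhamnulose is absent, so OxaE is active.
No repressor is bound and OxaE is active, so *yilV* is transcribed.
So YilV is produced and active.
No repressor is bound and YilV is active, so *zorD* is transcribed.
So ZorD is produced and active.
Glyoxylate is present, so HaxJ is inactive.
No repressor is bound and ZorD is active, so *bexP* is transcribed.
So BexP is produced and active.
With repressor BexP bound, *bexC* is not transcribed.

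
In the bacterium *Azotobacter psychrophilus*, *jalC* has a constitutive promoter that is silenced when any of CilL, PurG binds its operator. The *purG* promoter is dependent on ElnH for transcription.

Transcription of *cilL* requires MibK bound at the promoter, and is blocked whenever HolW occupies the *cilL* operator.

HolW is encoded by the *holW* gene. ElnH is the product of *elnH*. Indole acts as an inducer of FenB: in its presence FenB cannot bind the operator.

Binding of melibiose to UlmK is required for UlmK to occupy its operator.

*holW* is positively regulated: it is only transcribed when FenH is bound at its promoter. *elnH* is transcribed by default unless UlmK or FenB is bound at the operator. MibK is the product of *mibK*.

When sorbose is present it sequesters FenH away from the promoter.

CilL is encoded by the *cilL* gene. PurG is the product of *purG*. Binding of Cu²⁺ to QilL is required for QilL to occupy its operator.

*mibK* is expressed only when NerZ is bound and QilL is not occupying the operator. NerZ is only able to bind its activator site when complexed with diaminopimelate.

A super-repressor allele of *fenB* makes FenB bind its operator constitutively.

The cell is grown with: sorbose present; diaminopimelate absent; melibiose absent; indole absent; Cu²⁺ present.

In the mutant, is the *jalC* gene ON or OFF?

ON

Sorbose is present, so FenH is inactive.
Required activator FenH is absent, so *holW* is not transcribed.
So HolW is not produced.
Cu²⁺ is present, so QilL is active.
Diaminopimelate is absent, so NerZ is inactive.
With repressor QilL bound, *mibK* is not transcribed.
So MibK is not produced.
Required activator MibK is absent, so *cilL* is not transcribed.
So CilL is not produced.
Melibiose is absent, so UlmK is inactive.
FenB is constitutively active in this strain.
With repressor FenB bound, *elnH* is not transcribed.
So ElnH is not produced.
Required activator ElnH is absent, so *purG* is not transcribed.
So PurG is not produced.
With no repressor bound, *jalC* is transcribed.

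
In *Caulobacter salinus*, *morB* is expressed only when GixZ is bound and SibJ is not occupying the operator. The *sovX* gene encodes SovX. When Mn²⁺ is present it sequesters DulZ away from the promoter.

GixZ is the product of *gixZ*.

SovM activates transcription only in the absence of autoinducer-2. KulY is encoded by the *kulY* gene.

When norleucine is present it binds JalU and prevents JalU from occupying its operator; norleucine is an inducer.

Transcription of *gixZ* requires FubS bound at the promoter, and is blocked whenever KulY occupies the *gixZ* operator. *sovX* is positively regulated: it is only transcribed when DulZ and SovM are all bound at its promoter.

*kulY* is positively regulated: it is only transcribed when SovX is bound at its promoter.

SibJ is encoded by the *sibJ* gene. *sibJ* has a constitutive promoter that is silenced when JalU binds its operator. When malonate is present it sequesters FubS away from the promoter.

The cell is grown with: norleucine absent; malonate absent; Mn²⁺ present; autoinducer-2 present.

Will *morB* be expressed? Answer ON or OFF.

Norleucine is absent, so JalU is active.
With repressor JalU bound, *sibJ* is not transcribed.
So SibJ is not produced.
Mn²⁺ is present, so DulZ is inactive.
Autoinducer-2 is present, so SovM is inactive.
Required activator DulZ is absent, so *sovX* is not transcribed.
So SovX is not produced.
Required activator SovX is absent, so *kulY* is not transcribed.
So KulY is not produced.
Malonate is absent, so FubS is active.
No repressor is bound and FubS is active, so *gixZ* is transcribed.
So GixZ is produced and active.
No repressor is bound and GixZ is active, so *morB* is transcribed.

ON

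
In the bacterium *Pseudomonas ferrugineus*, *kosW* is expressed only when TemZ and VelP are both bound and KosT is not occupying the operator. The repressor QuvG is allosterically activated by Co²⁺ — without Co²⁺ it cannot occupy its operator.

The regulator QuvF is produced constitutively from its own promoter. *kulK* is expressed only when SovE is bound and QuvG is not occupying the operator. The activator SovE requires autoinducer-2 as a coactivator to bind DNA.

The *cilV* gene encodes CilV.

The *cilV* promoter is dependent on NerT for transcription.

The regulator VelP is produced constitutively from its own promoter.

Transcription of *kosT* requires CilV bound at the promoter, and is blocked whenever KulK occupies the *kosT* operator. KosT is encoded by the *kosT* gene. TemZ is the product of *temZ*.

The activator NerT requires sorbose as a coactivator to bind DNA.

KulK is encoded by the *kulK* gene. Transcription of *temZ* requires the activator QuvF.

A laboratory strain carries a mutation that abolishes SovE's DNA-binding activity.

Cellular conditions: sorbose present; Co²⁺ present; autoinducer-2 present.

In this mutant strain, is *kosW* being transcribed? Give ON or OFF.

OFF

QuvF is produced constitutively and is active.
No repressor is bound and QuvF is active, so *temZ* is transcribed.
So TemZ is produced and active.
Sorbose is present, so NerT is active.
No repressor is bound and NerT is active, so *cilV* is transcribed.
So CilV is produced and active.
Co²⁺ is present, so QuvG is active.
SovE is non-functional in this strain, so it has no effect.
With repressor QuvG bound, *kulK* is not transcribed.
So KulK is not produced.
No repressor is bound and CilV is active, so *kosT* is transcribed.
So KosT is produced and active.
VelP is produced constitutively and is active.
With repressor KosT bound, *kosW* is not transcribed.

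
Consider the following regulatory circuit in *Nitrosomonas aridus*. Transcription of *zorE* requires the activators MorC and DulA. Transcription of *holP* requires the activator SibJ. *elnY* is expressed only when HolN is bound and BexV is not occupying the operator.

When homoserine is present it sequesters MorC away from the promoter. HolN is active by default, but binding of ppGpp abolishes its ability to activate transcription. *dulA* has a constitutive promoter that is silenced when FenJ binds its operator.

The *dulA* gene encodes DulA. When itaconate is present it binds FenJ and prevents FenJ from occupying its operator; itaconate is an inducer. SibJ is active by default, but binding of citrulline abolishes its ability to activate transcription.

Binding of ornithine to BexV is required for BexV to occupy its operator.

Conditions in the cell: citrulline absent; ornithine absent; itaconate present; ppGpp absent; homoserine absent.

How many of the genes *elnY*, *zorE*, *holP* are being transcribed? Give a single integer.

Ornithine is absent, so BexV is inactive.
ppGpp is absent, so HolN is active.
No repressor is bound and HolN is active, so *elnY* is transcribed.
→ *elnY* is ON.
Homoserine is absent, so MorC is active.
Itaconate is present, so FenJ is inactive.
With no repressor bound, *dulA* is transcribed.
So DulA is produced and active.
No repressor is bound and MorC and DulA are active, so *zorE* is transcribed.
→ *zorE* is ON.
Citrulline is absent, so SibJ is active.
No repressor is bound and SibJ is active, so *holP* is transcribed.
→ *holP* is ON.
3 of the 3 genes are transcribed.

3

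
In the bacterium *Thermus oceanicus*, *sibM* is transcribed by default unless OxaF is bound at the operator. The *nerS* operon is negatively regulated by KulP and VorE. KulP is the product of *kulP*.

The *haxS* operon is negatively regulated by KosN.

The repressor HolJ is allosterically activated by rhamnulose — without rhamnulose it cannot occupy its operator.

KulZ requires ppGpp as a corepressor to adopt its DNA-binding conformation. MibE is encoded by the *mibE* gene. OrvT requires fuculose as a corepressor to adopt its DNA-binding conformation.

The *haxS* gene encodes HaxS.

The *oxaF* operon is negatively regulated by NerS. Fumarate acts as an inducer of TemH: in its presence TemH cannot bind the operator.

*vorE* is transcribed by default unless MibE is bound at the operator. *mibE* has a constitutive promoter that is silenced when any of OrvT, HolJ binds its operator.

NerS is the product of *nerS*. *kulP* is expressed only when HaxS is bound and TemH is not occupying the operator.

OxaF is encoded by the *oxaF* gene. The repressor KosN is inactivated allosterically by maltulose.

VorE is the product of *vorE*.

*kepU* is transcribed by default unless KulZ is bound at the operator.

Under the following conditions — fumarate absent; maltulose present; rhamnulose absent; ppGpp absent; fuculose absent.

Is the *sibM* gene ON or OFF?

Maltulose is present, so KosN is inactive.
With no repressor bound, *haxS* is transcribed.
So HaxS is produced and active.
Fumarate is absent, so TemH is active.
With repressor TemH bound, *kulP* is not transcribed.
So KulP is not produced.
Fuculose is absent, so OrvT is inactive.
Rhamnulose is absent, so HolJ is inactive.
With no repressor bound, *mibE* is transcribed.
So MibE is produced and active.
With repressor MibE bound, *vorE* is not transcribed.
So VorE is not produced.
With no repressor bound, *nerS* is transcribed.
So NerS is produced and active.
With repressor NerS bound, *oxaF* is not transcribed.
So OxaF is not produced.
With no repressor bound, *sibM* is transcribed.

ON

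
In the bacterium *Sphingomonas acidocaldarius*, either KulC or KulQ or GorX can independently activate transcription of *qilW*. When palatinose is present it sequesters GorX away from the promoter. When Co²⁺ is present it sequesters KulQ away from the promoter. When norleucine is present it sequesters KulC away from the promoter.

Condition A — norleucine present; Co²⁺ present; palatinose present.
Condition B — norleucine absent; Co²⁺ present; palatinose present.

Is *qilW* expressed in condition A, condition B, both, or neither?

B only

Condition A:
Norleucine is present, so KulC is inactive.
Co²⁺ is present, so KulQ is inactive.
Palatinose is present, so GorX is inactive.
No activator is available at the *qilW* promoter, so *qilW* is not transcribed.
→ *qilW* is OFF in A.
Condition B:
Norleucine is absent, so KulC is active.
Co²⁺ is present, so KulQ is inactive.
Palatinose is present, so GorX is inactive.
Activator KulC is present, so *qilW* is transcribed.
→ *qilW* is ON in B.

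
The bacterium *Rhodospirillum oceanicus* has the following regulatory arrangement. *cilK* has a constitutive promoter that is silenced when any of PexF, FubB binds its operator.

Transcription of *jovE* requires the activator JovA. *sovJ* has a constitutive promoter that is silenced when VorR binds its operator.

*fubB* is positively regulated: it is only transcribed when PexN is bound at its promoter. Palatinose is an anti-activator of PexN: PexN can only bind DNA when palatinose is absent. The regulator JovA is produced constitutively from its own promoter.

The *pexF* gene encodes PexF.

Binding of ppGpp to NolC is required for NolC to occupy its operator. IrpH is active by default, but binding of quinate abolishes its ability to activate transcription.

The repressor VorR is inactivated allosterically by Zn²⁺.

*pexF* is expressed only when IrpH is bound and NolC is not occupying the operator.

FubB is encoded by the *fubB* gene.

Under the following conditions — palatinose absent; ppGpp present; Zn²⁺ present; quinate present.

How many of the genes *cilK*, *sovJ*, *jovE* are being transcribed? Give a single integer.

2

Quinate is present, so IrpH is inactive.
ppGpp is present, so NolC is active.
With repressor NolC bound, *pexF* is not transcribed.
So PexF is not produced.
Palatinose is absent, so PexN is active.
No repressor is bound and PexN is active, so *fubB* is transcribed.
So FubB is produced and active.
With repressor FubB bound, *cilK* is not transcribed.
→ *cilK* is OFF.
Zn²⁺ is present, so VorR is inactive.
With no repressor bound, *sovJ* is transcribed.
→ *sovJ* is ON.
JovA is produced constitutively and is active.
No repressor is bound and JovA is active, so *jovE* is transcribed.
→ *jovE* is ON.
2 of the 3 genes are transcribed.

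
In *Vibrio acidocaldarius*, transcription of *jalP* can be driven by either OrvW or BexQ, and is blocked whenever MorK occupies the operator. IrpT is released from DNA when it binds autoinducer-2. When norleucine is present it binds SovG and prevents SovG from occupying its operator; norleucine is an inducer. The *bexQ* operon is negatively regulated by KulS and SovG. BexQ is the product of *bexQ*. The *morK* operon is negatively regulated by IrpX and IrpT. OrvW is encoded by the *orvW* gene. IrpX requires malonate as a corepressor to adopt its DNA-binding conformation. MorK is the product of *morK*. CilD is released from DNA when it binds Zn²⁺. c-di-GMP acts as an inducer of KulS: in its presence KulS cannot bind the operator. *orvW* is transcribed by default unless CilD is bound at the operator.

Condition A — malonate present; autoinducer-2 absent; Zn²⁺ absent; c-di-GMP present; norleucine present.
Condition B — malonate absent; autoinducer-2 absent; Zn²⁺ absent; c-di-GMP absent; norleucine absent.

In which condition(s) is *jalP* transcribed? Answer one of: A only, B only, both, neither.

Condition A:
Malonate is present, so IrpX is active.
Autoinducer-2 is absent, so IrpT is active.
With repressor IrpX bound, *morK* is not transcribed.
So MorK is not produced.
Zn²⁺ is absent, so CilD is active.
With repressor CilD bound, *orvW* is not transcribed.
So OrvW is not produced.
c-di-GMP is present, so KulS is inactive.
Norleucine is present, so SovG is inactive.
With no repressor bound, *bexQ* is transcribed.
So BexQ is produced and active.
Activator BexQ is present, so *jalP* is transcribed.
→ *jalP* is ON in A.
Condition B:
Malonate is absent, so IrpX is inactive.
Autoinducer-2 is absent, so IrpT is active.
With repressor IrpT bound, *morK* is not transcribed.
So MorK is not produced.
Zn²⁺ is absent, so CilD is active.
With repressor CilD bound, *orvW* is not transcribed.
So OrvW is not produced.
c-di-GMP is absent, so KulS is active.
Norleucine is absent, so SovG is active.
With repressor KulS bound, *bexQ* is not transcribed.
So BexQ is not produced.
No activator is available at the *jalP* promoter, so *jalP* is not transcribed.
→ *jalP* is OFF in B.

A only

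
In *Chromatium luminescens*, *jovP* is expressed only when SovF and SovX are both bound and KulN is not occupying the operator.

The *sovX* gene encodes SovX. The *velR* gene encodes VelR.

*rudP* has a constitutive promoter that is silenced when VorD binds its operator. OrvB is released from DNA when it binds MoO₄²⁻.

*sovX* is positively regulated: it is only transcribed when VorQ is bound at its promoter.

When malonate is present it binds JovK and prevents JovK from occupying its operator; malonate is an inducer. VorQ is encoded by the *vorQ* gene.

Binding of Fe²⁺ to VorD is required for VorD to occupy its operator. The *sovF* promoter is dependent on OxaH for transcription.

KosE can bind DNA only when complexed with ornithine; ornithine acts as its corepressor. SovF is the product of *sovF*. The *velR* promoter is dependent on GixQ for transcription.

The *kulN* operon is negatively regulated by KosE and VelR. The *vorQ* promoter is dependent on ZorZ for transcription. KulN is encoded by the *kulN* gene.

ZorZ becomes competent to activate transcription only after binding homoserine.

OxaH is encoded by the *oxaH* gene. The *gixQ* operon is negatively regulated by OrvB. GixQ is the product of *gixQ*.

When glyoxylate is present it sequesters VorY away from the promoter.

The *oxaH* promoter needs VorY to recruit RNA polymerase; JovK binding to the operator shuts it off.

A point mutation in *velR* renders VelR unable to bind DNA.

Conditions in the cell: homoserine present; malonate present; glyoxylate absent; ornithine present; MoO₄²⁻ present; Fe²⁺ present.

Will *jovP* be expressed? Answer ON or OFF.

ON

Glyoxylate is absent, so VorY is active.
Malonate is present, so JovK is inactive.
No repressor is bound and VorY is active, so *oxaH* is transcribed.
So OxaH is produced and active.
No repressor is bound and OxaH is active, so *sovF* is transcribed.
So SovF is produced and active.
Ornithine is present, so KosE is active.
VelR is non-functional in this strain, so it has no effect.
With repressor KosE bound, *kulN* is not transcribed.
So KulN is not produced.
Homoserine is present, so ZorZ is active.
No repressor is bound and ZorZ is active, so *vorQ* is transcribed.
So VorQ is produced and active.
No repressor is bound and VorQ is active, so *sovX* is transcribed.
So SovX is produced and active.
No repressor is bound and SovF and SovX are active, so *jovP* is transcribed.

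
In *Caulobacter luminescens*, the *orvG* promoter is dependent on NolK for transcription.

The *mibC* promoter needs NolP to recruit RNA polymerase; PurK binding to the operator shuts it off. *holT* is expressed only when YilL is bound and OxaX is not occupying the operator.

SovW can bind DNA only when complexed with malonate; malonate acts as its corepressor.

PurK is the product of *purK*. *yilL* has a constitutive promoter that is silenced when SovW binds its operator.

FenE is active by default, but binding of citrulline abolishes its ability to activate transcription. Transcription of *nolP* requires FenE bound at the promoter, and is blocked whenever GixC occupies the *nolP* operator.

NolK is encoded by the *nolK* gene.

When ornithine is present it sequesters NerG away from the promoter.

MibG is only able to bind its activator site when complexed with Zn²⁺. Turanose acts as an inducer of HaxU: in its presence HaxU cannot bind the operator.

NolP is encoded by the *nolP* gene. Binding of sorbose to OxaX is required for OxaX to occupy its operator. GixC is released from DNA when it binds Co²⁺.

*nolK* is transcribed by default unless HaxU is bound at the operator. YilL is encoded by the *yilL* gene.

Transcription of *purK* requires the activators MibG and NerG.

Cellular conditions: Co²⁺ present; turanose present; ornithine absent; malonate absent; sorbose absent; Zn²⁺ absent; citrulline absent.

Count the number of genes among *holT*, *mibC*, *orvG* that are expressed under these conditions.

3

Sorbose is absent, so OxaX is inactive.
Malonate is absent, so SovW is inactive.
With no repressor bound, *yilL* is transcribed.
So YilL is produced and active.
No repressor is bound and YilL is active, so *holT* is transcribed.
→ *holT* is ON.
Co²⁺ is present, so GixC is inactive.
Citrulline is absent, so FenE is active.
No repressor is bound and FenE is active, so *nolP* is transcribed.
So NolP is produced and active.
Zn²⁺ is absent, so MibG is inactive.
Ornithine is absent, so NerG is active.
Required activator MibG is absent, so *purK* is not transcribed.
So PurK is not produced.
No repressor is bound and NolP is active, so *mibC* is transcribed.
→ *mibC* is ON.
Turanose is present, so HaxU is inactive.
With no repressor bound, *nolK* is transcribed.
So NolK is produced and active.
No repressor is bound and NolK is active, so *orvG* is transcribed.
→ *orvG* is ON.
3 of the 3 genes are transcribed.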